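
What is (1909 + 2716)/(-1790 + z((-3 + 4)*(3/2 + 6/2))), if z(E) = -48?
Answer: -4625/1838 ≈ -2.5163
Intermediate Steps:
(1909 + 2716)/(-1790 + z((-3 + 4)*(3/2 + 6/2))) = (1909 + 2716)/(-1790 - 48) = 4625/(-1838) = 4625*(-1/1838) = -4625/1838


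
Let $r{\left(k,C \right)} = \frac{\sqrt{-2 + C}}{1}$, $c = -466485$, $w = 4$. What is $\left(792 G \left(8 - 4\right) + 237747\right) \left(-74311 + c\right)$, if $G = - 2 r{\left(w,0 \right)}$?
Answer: $-128572626612 + 3426483456 i \sqrt{2} \approx -1.2857 \cdot 10^{11} + 4.8458 \cdot 10^{9} i$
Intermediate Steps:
$r{\left(k,C \right)} = \sqrt{-2 + C}$ ($r{\left(k,C \right)} = \sqrt{-2 + C} 1 = \sqrt{-2 + C}$)
$G = - 2 i \sqrt{2}$ ($G = - 2 \sqrt{-2 + 0} = - 2 \sqrt{-2} = - 2 i \sqrt{2} \approx - 2.8284 i$)
$\left(792 G \left(8 - 4\right) + 237747\right) \left(-74311 + c\right) = \left(792 - 2 i \sqrt{2} \left(8 - 4\right) + 237747\right) \left(-74311 - 466485\right) = \left(792 - 2 i \sqrt{2} \cdot 4 + 237747\right) \left(-540796\right) = \left(792 \left(- 8 i \sqrt{2}\right) + 237747\right) \left(-540796\right) = \left(- 6336 i \sqrt{2} + 237747\right) \left(-540796\right) = \left(237747 - 6336 i \sqrt{2}\right) \left(-540796\right) = -128572626612 + 3426483456 i \sqrt{2}$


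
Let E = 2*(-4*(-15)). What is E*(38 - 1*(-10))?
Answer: 5760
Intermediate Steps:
E = 120 (E = 2*60 = 120)
E*(38 - 1*(-10)) = 120*(38 - 1*(-10)) = 120*(38 + 10) = 120*48 = 5760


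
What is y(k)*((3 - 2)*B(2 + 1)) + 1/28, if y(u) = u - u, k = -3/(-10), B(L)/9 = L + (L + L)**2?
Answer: 1/28 ≈ 0.035714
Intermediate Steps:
B(L) = 9*L + 36*L**2 (B(L) = 9*(L + (L + L)**2) = 9*(L + (2*L)**2) = 9*(L + 4*L**2) = 9*L + 36*L**2)
k = 3/10 (k = -3*(-1/10) = 3/10 ≈ 0.30000)
y(u) = 0
y(k)*((3 - 2)*B(2 + 1)) + 1/28 = 0*((3 - 2)*(9*(2 + 1)*(1 + 4*(2 + 1)))) + 1/28 = 0*(1*(9*3*(1 + 4*3))) + 1/28 = 0*(1*(9*3*(1 + 12))) + 1/28 = 0*(1*(9*3*13)) + 1/28 = 0*(1*351) + 1/28 = 0*351 + 1/28 = 0 + 1/28 = 1/28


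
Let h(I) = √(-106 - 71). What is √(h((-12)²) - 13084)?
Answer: √(-13084 + I*√177) ≈ 0.0582 + 114.39*I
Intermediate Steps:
h(I) = I*√177 (h(I) = √(-177) = I*√177)
√(h((-12)²) - 13084) = √(I*√177 - 13084) = √(-13084 + I*√177)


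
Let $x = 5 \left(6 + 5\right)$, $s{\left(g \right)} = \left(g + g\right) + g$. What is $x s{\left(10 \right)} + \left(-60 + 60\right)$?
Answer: $1650$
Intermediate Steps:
$s{\left(g \right)} = 3 g$ ($s{\left(g \right)} = 2 g + g = 3 g$)
$x = 55$ ($x = 5 \cdot 11 = 55$)
$x s{\left(10 \right)} + \left(-60 + 60\right) = 55 \cdot 3 \cdot 10 + \left(-60 + 60\right) = 55 \cdot 30 + 0 = 1650 + 0 = 1650$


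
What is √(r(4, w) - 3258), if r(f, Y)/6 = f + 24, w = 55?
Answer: I*√3090 ≈ 55.588*I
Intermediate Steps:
r(f, Y) = 144 + 6*f (r(f, Y) = 6*(f + 24) = 6*(24 + f) = 144 + 6*f)
√(r(4, w) - 3258) = √((144 + 6*4) - 3258) = √((144 + 24) - 3258) = √(168 - 3258) = √(-3090) = I*√3090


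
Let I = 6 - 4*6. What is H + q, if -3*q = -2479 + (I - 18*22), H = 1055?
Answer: 6058/3 ≈ 2019.3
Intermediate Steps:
I = -18 (I = 6 - 24 = -18)
q = 2893/3 (q = -(-2479 + (-18 - 18*22))/3 = -(-2479 + (-18 - 396))/3 = -(-2479 - 414)/3 = -1/3*(-2893) = 2893/3 ≈ 964.33)
H + q = 1055 + 2893/3 = 6058/3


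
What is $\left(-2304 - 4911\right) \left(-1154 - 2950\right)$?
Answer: $29610360$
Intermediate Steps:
$\left(-2304 - 4911\right) \left(-1154 - 2950\right) = \left(-7215\right) \left(-4104\right) = 29610360$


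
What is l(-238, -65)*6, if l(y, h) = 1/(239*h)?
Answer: -6/15535 ≈ -0.00038622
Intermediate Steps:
l(y, h) = 1/(239*h)
l(-238, -65)*6 = ((1/239)/(-65))*6 = ((1/239)*(-1/65))*6 = -1/15535*6 = -6/15535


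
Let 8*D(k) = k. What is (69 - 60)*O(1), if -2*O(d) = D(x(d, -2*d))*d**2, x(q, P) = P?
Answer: 9/8 ≈ 1.1250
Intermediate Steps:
D(k) = k/8
O(d) = d**3/8 (O(d) = -(-2*d)/8*d**2/2 = -(-d/4)*d**2/2 = -(-1)*d**3/8 = d**3/8)
(69 - 60)*O(1) = (69 - 60)*((1/8)*1**3) = 9*((1/8)*1) = 9*(1/8) = 9/8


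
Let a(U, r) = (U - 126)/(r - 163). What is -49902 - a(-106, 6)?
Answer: -7834846/157 ≈ -49904.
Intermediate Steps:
a(U, r) = (-126 + U)/(-163 + r)
-49902 - a(-106, 6) = -49902 - (-126 - 106)/(-163 + 6) = -49902 - (-232)/(-157) = -49902 - (-1)*(-232)/157 = -49902 - 1*232/157 = -49902 - 232/157 = -7834846/157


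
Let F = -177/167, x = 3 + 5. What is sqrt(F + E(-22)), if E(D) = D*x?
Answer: I*sqrt(4938023)/167 ≈ 13.306*I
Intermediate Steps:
x = 8
E(D) = 8*D (E(D) = D*8 = 8*D)
F = -177/167 (F = -177*1/167 = -177/167 ≈ -1.0599)
sqrt(F + E(-22)) = sqrt(-177/167 + 8*(-22)) = sqrt(-177/167 - 176) = sqrt(-29569/167) = I*sqrt(4938023)/167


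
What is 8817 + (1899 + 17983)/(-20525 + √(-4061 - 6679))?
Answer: 742814760431/84257273 - 39764*I*√2685/421286365 ≈ 8816.0 - 0.0048909*I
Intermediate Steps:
8817 + (1899 + 17983)/(-20525 + √(-4061 - 6679)) = 8817 + 19882/(-20525 + √(-10740)) = 8817 + 19882/(-20525 + 2*I*√2685)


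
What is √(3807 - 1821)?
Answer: √1986 ≈ 44.565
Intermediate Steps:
√(3807 - 1821) = √1986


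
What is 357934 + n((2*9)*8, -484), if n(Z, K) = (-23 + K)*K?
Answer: 603322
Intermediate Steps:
n(Z, K) = K*(-23 + K)
357934 + n((2*9)*8, -484) = 357934 - 484*(-23 - 484) = 357934 - 484*(-507) = 357934 + 245388 = 603322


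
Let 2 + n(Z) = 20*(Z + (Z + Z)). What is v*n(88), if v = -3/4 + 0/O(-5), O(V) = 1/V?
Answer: -7917/2 ≈ -3958.5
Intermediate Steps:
v = -¾ (v = -3/4 + 0/(1/(-5)) = -3*¼ + 0/(-⅕) = -¾ + 0*(-5) = -¾ + 0 = -¾ ≈ -0.75000)
n(Z) = -2 + 60*Z (n(Z) = -2 + 20*(Z + (Z + Z)) = -2 + 20*(Z + 2*Z) = -2 + 20*(3*Z) = -2 + 60*Z)
v*n(88) = -3*(-2 + 60*88)/4 = -3*(-2 + 5280)/4 = -¾*5278 = -7917/2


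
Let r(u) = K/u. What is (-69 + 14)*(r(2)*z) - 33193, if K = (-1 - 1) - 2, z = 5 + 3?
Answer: -32313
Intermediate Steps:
z = 8
K = -4 (K = -2 - 2 = -4)
r(u) = -4/u
(-69 + 14)*(r(2)*z) - 33193 = (-69 + 14)*(-4/2*8) - 33193 = -55*(-4*½)*8 - 33193 = -(-110)*8 - 33193 = -55*(-16) - 33193 = 880 - 33193 = -32313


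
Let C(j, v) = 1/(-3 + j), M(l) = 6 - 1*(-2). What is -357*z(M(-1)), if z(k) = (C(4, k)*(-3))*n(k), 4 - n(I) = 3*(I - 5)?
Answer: -5355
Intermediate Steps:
M(l) = 8 (M(l) = 6 + 2 = 8)
n(I) = 19 - 3*I (n(I) = 4 - 3*(I - 5) = 4 - 3*(-5 + I) = 4 - (-15 + 3*I) = 4 + (15 - 3*I) = 19 - 3*I)
z(k) = -57 + 9*k (z(k) = (-3/(-3 + 4))*(19 - 3*k) = (-3/1)*(19 - 3*k) = (1*(-3))*(19 - 3*k) = -3*(19 - 3*k) = -57 + 9*k)
-357*z(M(-1)) = -357*(-57 + 9*8) = -357*(-57 + 72) = -357*15 = -5355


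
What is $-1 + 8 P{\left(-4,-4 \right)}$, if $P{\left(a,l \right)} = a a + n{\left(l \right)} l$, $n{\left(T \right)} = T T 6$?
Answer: $-2945$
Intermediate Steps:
$n{\left(T \right)} = 6 T^{2}$ ($n{\left(T \right)} = T^{2} \cdot 6 = 6 T^{2}$)
$P{\left(a,l \right)} = a^{2} + 6 l^{3}$ ($P{\left(a,l \right)} = a a + 6 l^{2} l = a^{2} + 6 l^{3}$)
$-1 + 8 P{\left(-4,-4 \right)} = -1 + 8 \left(\left(-4\right)^{2} + 6 \left(-4\right)^{3}\right) = -1 + 8 \left(16 + 6 \left(-64\right)\right) = -1 + 8 \left(16 - 384\right) = -1 + 8 \left(-368\right) = -1 - 2944 = -2945$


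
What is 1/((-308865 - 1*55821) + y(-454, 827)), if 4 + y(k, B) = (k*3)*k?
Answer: 1/253658 ≈ 3.9423e-6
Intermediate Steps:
y(k, B) = -4 + 3*k**2 (y(k, B) = -4 + (k*3)*k = -4 + (3*k)*k = -4 + 3*k**2)
1/((-308865 - 1*55821) + y(-454, 827)) = 1/((-308865 - 1*55821) + (-4 + 3*(-454)**2)) = 1/((-308865 - 55821) + (-4 + 3*206116)) = 1/(-364686 + (-4 + 618348)) = 1/(-364686 + 618344) = 1/253658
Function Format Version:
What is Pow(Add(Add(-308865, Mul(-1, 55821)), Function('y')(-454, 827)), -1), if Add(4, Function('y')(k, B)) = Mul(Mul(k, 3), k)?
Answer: Rational(1, 253658) ≈ 3.9423e-6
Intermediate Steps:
Function('y')(k, B) = Add(-4, Mul(3, Pow(k, 2))) (Function('y')(k, B) = Add(-4, Mul(Mul(k, 3), k)) = Add(-4, Mul(Mul(3, k), k)) = Add(-4, Mul(3, Pow(k, 2))))
Pow(Add(Add(-308865, Mul(-1, 55821)), Function('y')(-454, 827)), -1) = Pow(Add(Add(-308865, Mul(-1, 55821)), Add(-4, Mul(3, Pow(-454, 2)))), -1) = Pow(Add(Add(-308865, -55821), Add(-4, Mul(3, 206116))), -1) = Pow(Add(-364686, Add(-4, 618348)), -1) = Pow(Add(-364686, 618344), -1) = Pow(253658, -1) = Rational(1, 253658)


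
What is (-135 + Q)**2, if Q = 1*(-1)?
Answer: 18496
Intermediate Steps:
Q = -1
(-135 + Q)**2 = (-135 - 1)**2 = (-136)**2 = 18496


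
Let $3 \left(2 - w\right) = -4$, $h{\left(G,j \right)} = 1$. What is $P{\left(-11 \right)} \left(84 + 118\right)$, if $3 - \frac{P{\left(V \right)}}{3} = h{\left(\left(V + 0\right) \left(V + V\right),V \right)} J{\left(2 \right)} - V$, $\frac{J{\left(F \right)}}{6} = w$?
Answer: $-16968$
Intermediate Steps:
$w = \frac{10}{3}$ ($w = 2 - - \frac{4}{3} = 2 + \frac{4}{3} = \frac{10}{3} \approx 3.3333$)
$J{\left(F \right)} = 20$ ($J{\left(F \right)} = 6 \cdot \frac{10}{3} = 20$)
$P{\left(V \right)} = -51 + 3 V$ ($P{\left(V \right)} = 9 - 3 \left(1 \cdot 20 - V\right) = 9 - 3 \left(20 - V\right) = 9 + \left(-60 + 3 V\right) = -51 + 3 V$)
$P{\left(-11 \right)} \left(84 + 118\right) = \left(-51 + 3 \left(-11\right)\right) \left(84 + 118\right) = \left(-51 - 33\right) 202 = \left(-84\right) 202 = -16968$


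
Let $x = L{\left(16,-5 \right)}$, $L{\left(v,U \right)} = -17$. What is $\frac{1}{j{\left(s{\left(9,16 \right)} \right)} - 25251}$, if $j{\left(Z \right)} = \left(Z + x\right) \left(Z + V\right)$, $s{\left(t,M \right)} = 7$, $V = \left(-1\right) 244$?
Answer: $- \frac{1}{22881} \approx -4.3704 \cdot 10^{-5}$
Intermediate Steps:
$V = -244$
$x = -17$
$j{\left(Z \right)} = \left(-244 + Z\right) \left(-17 + Z\right)$ ($j{\left(Z \right)} = \left(Z - 17\right) \left(Z - 244\right) = \left(-17 + Z\right) \left(-244 + Z\right) = \left(-244 + Z\right) \left(-17 + Z\right)$)
$\frac{1}{j{\left(s{\left(9,16 \right)} \right)} - 25251} = \frac{1}{\left(4148 + 7^{2} - 1827\right) - 25251} = \frac{1}{\left(4148 + 49 - 1827\right) - 25251} = \frac{1}{2370 - 25251} = \frac{1}{-22881} = - \frac{1}{22881}$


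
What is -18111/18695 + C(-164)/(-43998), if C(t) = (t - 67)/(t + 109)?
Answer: -265642099/274180870 ≈ -0.96886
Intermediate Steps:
C(t) = (-67 + t)/(109 + t)
-18111/18695 + C(-164)/(-43998) = -18111/18695 + ((-67 - 164)/(109 - 164))/(-43998) = -18111*1/18695 + (-231/(-55))*(-1/43998) = -18111/18695 - 1/55*(-231)*(-1/43998) = -18111/18695 + (21/5)*(-1/43998) = -18111/18695 - 7/73330 = -265642099/274180870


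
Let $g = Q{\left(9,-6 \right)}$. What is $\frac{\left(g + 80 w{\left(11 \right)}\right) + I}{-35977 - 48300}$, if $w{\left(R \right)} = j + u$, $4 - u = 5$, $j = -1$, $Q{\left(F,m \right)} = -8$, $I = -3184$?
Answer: $\frac{3352}{84277} \approx 0.039774$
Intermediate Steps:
$g = -8$
$u = -1$ ($u = 4 - 5 = -1$)
$w{\left(R \right)} = -2$ ($w{\left(R \right)} = -1 - 1 = -2$)
$\frac{\left(g + 80 w{\left(11 \right)}\right) + I}{-35977 - 48300} = \frac{\left(-8 + 80 \left(-2\right)\right) - 3184}{-35977 - 48300} = \frac{\left(-8 - 160\right) - 3184}{-84277} = \left(-168 - 3184\right) \left(- \frac{1}{84277}\right) = \left(-3352\right) \left(- \frac{1}{84277}\right) = \frac{3352}{84277}$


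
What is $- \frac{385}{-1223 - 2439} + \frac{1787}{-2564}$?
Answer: $- \frac{2778427}{4694684} \approx -0.59182$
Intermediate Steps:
$- \frac{385}{-1223 - 2439} + \frac{1787}{-2564} = - \frac{385}{-3662} + 1787 \left(- \frac{1}{2564}\right) = \left(-385\right) \left(- \frac{1}{3662}\right) - \frac{1787}{2564} = \frac{385}{3662} - \frac{1787}{2564} = - \frac{2778427}{4694684}$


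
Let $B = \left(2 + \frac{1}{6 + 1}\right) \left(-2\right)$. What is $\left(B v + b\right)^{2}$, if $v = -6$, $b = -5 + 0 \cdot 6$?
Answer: $\frac{21025}{49} \approx 429.08$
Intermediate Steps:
$b = -5$ ($b = -5 + 0 = -5$)
$B = - \frac{30}{7}$ ($B = \left(2 + \frac{1}{7}\right) \left(-2\right) = \frac{15}{7} \left(-2\right) = - \frac{30}{7} \approx -4.2857$)
$\left(B v + b\right)^{2} = \left(\left(- \frac{30}{7}\right) \left(-6\right) - 5\right)^{2} = \left(\frac{180}{7} - 5\right)^{2} = \left(\frac{145}{7}\right)^{2} = \frac{21025}{49}$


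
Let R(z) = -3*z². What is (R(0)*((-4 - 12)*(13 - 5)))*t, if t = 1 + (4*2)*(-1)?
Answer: 0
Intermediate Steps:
t = -7 (t = 1 + 8*(-1) = 1 - 8 = -7)
(R(0)*((-4 - 12)*(13 - 5)))*t = ((-3*0²)*((-4 - 12)*(13 - 5)))*(-7) = ((-3*0)*(-16*8))*(-7) = (0*(-128))*(-7) = 0*(-7) = 0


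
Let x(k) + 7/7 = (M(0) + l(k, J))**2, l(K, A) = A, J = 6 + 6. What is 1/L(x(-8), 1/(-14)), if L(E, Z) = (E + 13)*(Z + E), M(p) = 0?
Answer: 7/156078 ≈ 4.4849e-5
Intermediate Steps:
J = 12
x(k) = 143 (x(k) = -1 + (0 + 12)**2 = -1 + 12**2 = -1 + 144 = 143)
L(E, Z) = (13 + E)*(E + Z)
1/L(x(-8), 1/(-14)) = 1/(143**2 + 13*143 + 13/(-14) + 143/(-14)) = 1/(20449 + 1859 + 13*(-1/14) + 143*(-1/14)) = 1/(20449 + 1859 - 13/14 - 143/14) = 1/(156078/7) = 7/156078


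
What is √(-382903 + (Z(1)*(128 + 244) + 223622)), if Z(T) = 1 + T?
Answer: I*√158537 ≈ 398.17*I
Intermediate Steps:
√(-382903 + (Z(1)*(128 + 244) + 223622)) = √(-382903 + ((1 + 1)*(128 + 244) + 223622)) = √(-382903 + (2*372 + 223622)) = √(-382903 + (744 + 223622)) = √(-382903 + 224366) = √(-158537) = I*√158537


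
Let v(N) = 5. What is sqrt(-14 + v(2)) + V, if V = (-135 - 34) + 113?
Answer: -56 + 3*I ≈ -56.0 + 3.0*I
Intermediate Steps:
V = -56 (V = -169 + 113 = -56)
sqrt(-14 + v(2)) + V = sqrt(-14 + 5) - 56 = sqrt(-9) - 56 = 3*I - 56 = -56 + 3*I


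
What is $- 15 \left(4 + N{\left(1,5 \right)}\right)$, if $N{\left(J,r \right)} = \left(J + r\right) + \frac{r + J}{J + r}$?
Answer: $-165$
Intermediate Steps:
$N{\left(J,r \right)} = 1 + J + r$ ($N{\left(J,r \right)} = \left(J + r\right) + \frac{J + r}{J + r} = \left(J + r\right) + 1 = 1 + J + r$)
$- 15 \left(4 + N{\left(1,5 \right)}\right) = - 15 \left(4 + \left(1 + 1 + 5\right)\right) = - 15 \left(4 + 7\right) = \left(-15\right) 11 = -165$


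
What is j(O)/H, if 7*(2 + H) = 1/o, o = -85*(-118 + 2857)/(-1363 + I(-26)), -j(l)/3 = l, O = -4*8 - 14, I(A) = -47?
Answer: -2498881/36200 ≈ -69.030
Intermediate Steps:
O = -46 (O = -32 - 14 = -46)
j(l) = -3*l
o = 15521/94 (o = -85*(-118 + 2857)/(-1363 - 47) = -232815/(-1410) = -232815*(-1)/1410 = -85*(-913/470) = 15521/94 ≈ 165.12)
H = -217200/108647 (H = -2 + 1/(7*(15521/94)) = -2 + (1/7)*(94/15521) = -2 + 94/108647 = -217200/108647 ≈ -1.9991)
j(O)/H = (-3*(-46))/(-217200/108647) = 138*(-108647/217200) = -2498881/36200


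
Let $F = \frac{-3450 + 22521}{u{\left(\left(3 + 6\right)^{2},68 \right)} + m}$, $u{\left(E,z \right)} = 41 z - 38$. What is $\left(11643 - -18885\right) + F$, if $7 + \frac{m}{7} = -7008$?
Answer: $\frac{1415106369}{46355} \approx 30528.0$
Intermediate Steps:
$m = -49105$ ($m = -49 + 7 \left(-7008\right) = -49 - 49056 = -49105$)
$u{\left(E,z \right)} = -38 + 41 z$
$F = - \frac{19071}{46355}$ ($F = \frac{-3450 + 22521}{\left(-38 + 41 \cdot 68\right) - 49105} = \frac{19071}{\left(-38 + 2788\right) - 49105} = \frac{19071}{2750 - 49105} = \frac{19071}{-46355} = 19071 \left(- \frac{1}{46355}\right) = - \frac{19071}{46355} \approx -0.41141$)
$\left(11643 - -18885\right) + F = \left(11643 - -18885\right) - \frac{19071}{46355} = \left(11643 + 18885\right) - \frac{19071}{46355} = 30528 - \frac{19071}{46355} = \frac{1415106369}{46355}$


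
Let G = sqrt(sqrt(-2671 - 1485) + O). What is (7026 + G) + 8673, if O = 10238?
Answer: 15699 + sqrt(10238 + 2*I*sqrt(1039)) ≈ 15800.0 + 0.31856*I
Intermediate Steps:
G = sqrt(10238 + 2*I*sqrt(1039)) (G = sqrt(sqrt(-2671 - 1485) + 10238) = sqrt(sqrt(-4156) + 10238) = sqrt(2*I*sqrt(1039) + 10238) = sqrt(10238 + 2*I*sqrt(1039)) ≈ 101.18 + 0.3186*I)
(7026 + G) + 8673 = (7026 + sqrt(10238 + 2*I*sqrt(1039))) + 8673 = 15699 + sqrt(10238 + 2*I*sqrt(1039))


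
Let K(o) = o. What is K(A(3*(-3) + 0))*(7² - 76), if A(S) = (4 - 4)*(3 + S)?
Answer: 0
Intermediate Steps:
A(S) = 0 (A(S) = 0*(3 + S) = 0)
K(A(3*(-3) + 0))*(7² - 76) = 0*(7² - 76) = 0*(49 - 76) = 0*(-27) = 0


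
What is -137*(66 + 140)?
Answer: -28222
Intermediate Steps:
-137*(66 + 140) = -137*206 = -28222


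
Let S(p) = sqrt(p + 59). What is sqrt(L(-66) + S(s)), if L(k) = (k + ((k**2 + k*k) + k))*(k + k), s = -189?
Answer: sqrt(-1132560 + I*sqrt(130)) ≈ 0.005 + 1064.2*I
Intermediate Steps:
S(p) = sqrt(59 + p)
L(k) = 2*k*(2*k + 2*k**2) (L(k) = (k + ((k**2 + k**2) + k))*(2*k) = (k + (2*k**2 + k))*(2*k) = (k + (k + 2*k**2))*(2*k) = (2*k + 2*k**2)*(2*k) = 2*k*(2*k + 2*k**2))
sqrt(L(-66) + S(s)) = sqrt(4*(-66)**2*(1 - 66) + sqrt(59 - 189)) = sqrt(4*4356*(-65) + sqrt(-130)) = sqrt(-1132560 + I*sqrt(130))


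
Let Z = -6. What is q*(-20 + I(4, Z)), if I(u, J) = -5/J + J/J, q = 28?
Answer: -1526/3 ≈ -508.67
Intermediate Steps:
I(u, J) = 1 - 5/J (I(u, J) = -5/J + 1 = 1 - 5/J)
q*(-20 + I(4, Z)) = 28*(-20 + (-5 - 6)/(-6)) = 28*(-20 - ⅙*(-11)) = 28*(-20 + 11/6) = 28*(-109/6) = -1526/3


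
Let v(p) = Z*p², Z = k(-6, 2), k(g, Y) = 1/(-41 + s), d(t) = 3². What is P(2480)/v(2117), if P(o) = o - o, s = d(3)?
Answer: 0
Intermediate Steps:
d(t) = 9
s = 9
k(g, Y) = -1/32 (k(g, Y) = 1/(-41 + 9) = 1/(-32) = -1/32)
P(o) = 0
Z = -1/32 ≈ -0.031250
v(p) = -p²/32
P(2480)/v(2117) = 0/((-1/32*2117²)) = 0/((-1/32*4481689)) = 0/(-4481689/32) = 0*(-32/4481689) = 0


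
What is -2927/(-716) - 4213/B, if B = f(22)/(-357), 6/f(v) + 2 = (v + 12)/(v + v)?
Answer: -110135357/358 ≈ -3.0764e+5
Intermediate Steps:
f(v) = 6/(-2 + (12 + v)/(2*v)) (f(v) = 6/(-2 + (v + 12)/(v + v)) = 6/(-2 + (12 + v)/((2*v))) = 6/(-2 + (12 + v)*(1/(2*v))) = 6/(-2 + (12 + v)/(2*v)))
B = 44/3213 (B = -4*22/(-4 + 22)/(-357) = -4*22/18*(-1/357) = -4*22*1/18*(-1/357) = -44/9*(-1/357) = 44/3213 ≈ 0.013694)
-2927/(-716) - 4213/B = -2927/(-716) - 4213/44/3213 = -2927*(-1/716) - 4213*3213/44 = 2927/716 - 1230579/4 = -110135357/358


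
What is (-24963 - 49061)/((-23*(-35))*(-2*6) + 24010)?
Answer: -37012/7175 ≈ -5.1585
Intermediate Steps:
(-24963 - 49061)/((-23*(-35))*(-2*6) + 24010) = -74024/(805*(-12) + 24010) = -74024/(-9660 + 24010) = -74024/14350 = -74024*1/14350 = -37012/7175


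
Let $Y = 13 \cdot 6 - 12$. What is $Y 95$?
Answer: $6270$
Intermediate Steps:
$Y = 66$ ($Y = 78 - 12 = 66$)
$Y 95 = 66 \cdot 95 = 6270$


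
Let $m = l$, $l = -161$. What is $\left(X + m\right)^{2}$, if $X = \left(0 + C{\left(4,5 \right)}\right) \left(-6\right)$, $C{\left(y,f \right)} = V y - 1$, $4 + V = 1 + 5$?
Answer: $41209$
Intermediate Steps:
$m = -161$
$V = 2$ ($V = -4 + \left(1 + 5\right) = -4 + 6 = 2$)
$C{\left(y,f \right)} = -1 + 2 y$ ($C{\left(y,f \right)} = 2 y - 1 = -1 + 2 y$)
$X = -42$ ($X = \left(0 + \left(-1 + 2 \cdot 4\right)\right) \left(-6\right) = \left(0 + \left(-1 + 8\right)\right) \left(-6\right) = \left(0 + 7\right) \left(-6\right) = 7 \left(-6\right) = -42$)
$\left(X + m\right)^{2} = \left(-42 - 161\right)^{2} = \left(-203\right)^{2} = 41209$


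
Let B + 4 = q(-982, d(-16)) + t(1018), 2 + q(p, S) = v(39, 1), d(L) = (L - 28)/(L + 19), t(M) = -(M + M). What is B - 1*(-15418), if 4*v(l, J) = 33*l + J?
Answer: 13698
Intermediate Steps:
t(M) = -2*M
d(L) = (-28 + L)/(19 + L)
v(l, J) = J/4 + 33*l/4 (v(l, J) = (33*l + J)/4 = (J + 33*l)/4 = J/4 + 33*l/4)
q(p, S) = 320 (q(p, S) = -2 + ((1/4)*1 + (33/4)*39) = -2 + (1/4 + 1287/4) = -2 + 322 = 320)
B = -1720 (B = -4 + (320 - 2*1018) = -4 + (320 - 2036) = -4 - 1716 = -1720)
B - 1*(-15418) = -1720 - 1*(-15418) = -1720 + 15418 = 13698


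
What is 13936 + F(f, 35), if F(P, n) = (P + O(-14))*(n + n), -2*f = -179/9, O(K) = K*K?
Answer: 255169/9 ≈ 28352.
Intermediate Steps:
O(K) = K²
f = 179/18 (f = -(-179)/(2*9) = -½*(-179/9) = 179/18 ≈ 9.9444)
F(P, n) = 2*n*(196 + P) (F(P, n) = (P + (-14)²)*(n + n) = (P + 196)*(2*n) = (196 + P)*(2*n) = 2*n*(196 + P))
13936 + F(f, 35) = 13936 + 2*35*(196 + 179/18) = 13936 + 2*35*(3707/18) = 13936 + 129745/9 = 255169/9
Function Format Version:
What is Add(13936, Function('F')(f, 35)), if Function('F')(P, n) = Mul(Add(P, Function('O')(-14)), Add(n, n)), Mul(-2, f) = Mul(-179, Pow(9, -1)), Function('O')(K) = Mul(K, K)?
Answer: Rational(255169, 9) ≈ 28352.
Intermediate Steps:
Function('O')(K) = Pow(K, 2)
f = Rational(179, 18) (f = Mul(Rational(-1, 2), Mul(-179, Pow(9, -1))) = Mul(Rational(-1, 2), Mul(-179, Rational(1, 9))) = Mul(Rational(-1, 2), Rational(-179, 9)) = Rational(179, 18) ≈ 9.9444)
Function('F')(P, n) = Mul(2, n, Add(196, P)) (Function('F')(P, n) = Mul(Add(P, Pow(-14, 2)), Add(n, n)) = Mul(Add(P, 196), Mul(2, n)) = Mul(Add(196, P), Mul(2, n)) = Mul(2, n, Add(196, P)))
Add(13936, Function('F')(f, 35)) = Add(13936, Mul(2, 35, Add(196, Rational(179, 18)))) = Add(13936, Mul(2, 35, Rational(3707, 18))) = Add(13936, Rational(129745, 9)) = Rational(255169, 9)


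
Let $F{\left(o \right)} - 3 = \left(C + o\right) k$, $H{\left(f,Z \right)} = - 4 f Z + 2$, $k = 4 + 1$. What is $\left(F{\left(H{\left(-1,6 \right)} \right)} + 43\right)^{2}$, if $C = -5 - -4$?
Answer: $29241$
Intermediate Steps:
$C = -1$ ($C = -5 + 4 = -1$)
$k = 5$
$H{\left(f,Z \right)} = 2 - 4 Z f$ ($H{\left(f,Z \right)} = - 4 Z f + 2 = 2 - 4 Z f$)
$F{\left(o \right)} = -2 + 5 o$ ($F{\left(o \right)} = 3 + \left(-1 + o\right) 5 = 3 + \left(-5 + 5 o\right) = -2 + 5 o$)
$\left(F{\left(H{\left(-1,6 \right)} \right)} + 43\right)^{2} = \left(\left(-2 + 5 \left(2 - 24 \left(-1\right)\right)\right) + 43\right)^{2} = \left(\left(-2 + 5 \left(2 + 24\right)\right) + 43\right)^{2} = \left(\left(-2 + 5 \cdot 26\right) + 43\right)^{2} = \left(\left(-2 + 130\right) + 43\right)^{2} = \left(128 + 43\right)^{2} = 171^{2} = 29241$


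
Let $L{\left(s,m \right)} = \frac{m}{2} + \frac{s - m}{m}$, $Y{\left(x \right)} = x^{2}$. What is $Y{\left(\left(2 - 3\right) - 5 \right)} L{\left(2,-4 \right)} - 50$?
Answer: $-176$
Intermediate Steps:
$L{\left(s,m \right)} = \frac{m}{2} + \frac{s - m}{m}$ ($L{\left(s,m \right)} = m \frac{1}{2} + \frac{s - m}{m} = \frac{m}{2} + \frac{s - m}{m}$)
$Y{\left(\left(2 - 3\right) - 5 \right)} L{\left(2,-4 \right)} - 50 = \left(\left(2 - 3\right) - 5\right)^{2} \left(-1 + \frac{1}{2} \left(-4\right) + \frac{2}{-4}\right) - 50 = \left(-1 - 5\right)^{2} \left(-1 - 2 + 2 \left(- \frac{1}{4}\right)\right) - 50 = \left(-6\right)^{2} \left(-1 - 2 - \frac{1}{2}\right) - 50 = 36 \left(- \frac{7}{2}\right) - 50 = -126 - 50 = -176$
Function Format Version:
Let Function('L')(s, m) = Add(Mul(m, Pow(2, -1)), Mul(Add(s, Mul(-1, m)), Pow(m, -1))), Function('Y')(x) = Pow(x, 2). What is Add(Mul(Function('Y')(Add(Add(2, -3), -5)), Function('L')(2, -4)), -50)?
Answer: -176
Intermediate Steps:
Function('L')(s, m) = Add(Mul(Rational(1, 2), m), Mul(Pow(m, -1), Add(s, Mul(-1, m)))) (Function('L')(s, m) = Add(Mul(m, Rational(1, 2)), Mul(Pow(m, -1), Add(s, Mul(-1, m)))) = Add(Mul(Rational(1, 2), m), Mul(Pow(m, -1), Add(s, Mul(-1, m)))))
Add(Mul(Function('Y')(Add(Add(2, -3), -5)), Function('L')(2, -4)), -50) = Add(Mul(Pow(Add(Add(2, -3), -5), 2), Add(-1, Mul(Rational(1, 2), -4), Mul(2, Pow(-4, -1)))), -50) = Add(Mul(Pow(Add(-1, -5), 2), Add(-1, -2, Mul(2, Rational(-1, 4)))), -50) = Add(Mul(Pow(-6, 2), Add(-1, -2, Rational(-1, 2))), -50) = Add(Mul(36, Rational(-7, 2)), -50) = Add(-126, -50) = -176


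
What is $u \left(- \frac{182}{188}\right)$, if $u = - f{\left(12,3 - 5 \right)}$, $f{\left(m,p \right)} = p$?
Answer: $- \frac{91}{47} \approx -1.9362$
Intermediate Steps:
$u = 2$ ($u = - (3 - 5) = \left(-1\right) \left(-2\right) = 2$)
$u \left(- \frac{182}{188}\right) = 2 \left(- \frac{182}{188}\right) = 2 \left(\left(-182\right) \frac{1}{188}\right) = 2 \left(- \frac{91}{94}\right) = - \frac{91}{47}$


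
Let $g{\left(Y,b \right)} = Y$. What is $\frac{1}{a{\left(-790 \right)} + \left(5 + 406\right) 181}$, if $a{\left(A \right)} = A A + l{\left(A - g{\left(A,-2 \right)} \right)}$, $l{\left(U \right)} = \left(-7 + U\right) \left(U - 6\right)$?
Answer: $\frac{1}{698533} \approx 1.4316 \cdot 10^{-6}$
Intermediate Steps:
$l{\left(U \right)} = \left(-7 + U\right) \left(-6 + U\right)$
$a{\left(A \right)} = 42 + A^{2}$ ($a{\left(A \right)} = A A + \left(42 + \left(A - A\right)^{2} - 13 \left(A - A\right)\right) = A^{2} + \left(42 + 0^{2} - 0\right) = A^{2} + \left(42 + 0 + 0\right) = A^{2} + 42 = 42 + A^{2}$)
$\frac{1}{a{\left(-790 \right)} + \left(5 + 406\right) 181} = \frac{1}{\left(42 + \left(-790\right)^{2}\right) + \left(5 + 406\right) 181} = \frac{1}{\left(42 + 624100\right) + 411 \cdot 181} = \frac{1}{624142 + 74391} = \frac{1}{698533}$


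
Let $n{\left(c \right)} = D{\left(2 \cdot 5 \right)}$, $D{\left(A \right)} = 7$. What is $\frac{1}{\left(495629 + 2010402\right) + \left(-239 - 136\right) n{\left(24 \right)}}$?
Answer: $\frac{1}{2503406} \approx 3.9946 \cdot 10^{-7}$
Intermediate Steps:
$n{\left(c \right)} = 7$
$\frac{1}{\left(495629 + 2010402\right) + \left(-239 - 136\right) n{\left(24 \right)}} = \frac{1}{\left(495629 + 2010402\right) + \left(-239 - 136\right) 7} = \frac{1}{2506031 - 2625} = \frac{1}{2503406}$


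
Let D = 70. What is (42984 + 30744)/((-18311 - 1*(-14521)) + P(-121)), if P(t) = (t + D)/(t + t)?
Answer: -17842176/917129 ≈ -19.454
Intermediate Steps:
P(t) = (70 + t)/(2*t) (P(t) = (t + 70)/(t + t) = (70 + t)/((2*t)) = (70 + t)*(1/(2*t)) = (70 + t)/(2*t))
(42984 + 30744)/((-18311 - 1*(-14521)) + P(-121)) = (42984 + 30744)/((-18311 - 1*(-14521)) + (½)*(70 - 121)/(-121)) = 73728/((-18311 + 14521) + (½)*(-1/121)*(-51)) = 73728/(-3790 + 51/242) = 73728/(-917129/242) = 73728*(-242/917129) = -17842176/917129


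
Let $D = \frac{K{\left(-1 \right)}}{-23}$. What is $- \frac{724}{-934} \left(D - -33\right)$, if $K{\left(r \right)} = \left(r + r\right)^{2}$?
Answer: $\frac{273310}{10741} \approx 25.445$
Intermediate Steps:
$K{\left(r \right)} = 4 r^{2}$ ($K{\left(r \right)} = \left(2 r\right)^{2} = 4 r^{2}$)
$D = - \frac{4}{23}$ ($D = \frac{4 \left(-1\right)^{2}}{-23} = 4 \cdot 1 \left(- \frac{1}{23}\right) = 4 \left(- \frac{1}{23}\right) = - \frac{4}{23} \approx -0.17391$)
$- \frac{724}{-934} \left(D - -33\right) = - \frac{724}{-934} \left(- \frac{4}{23} - -33\right) = \left(-724\right) \left(- \frac{1}{934}\right) \left(- \frac{4}{23} + 33\right) = \frac{362}{467} \cdot \frac{755}{23} = \frac{273310}{10741}$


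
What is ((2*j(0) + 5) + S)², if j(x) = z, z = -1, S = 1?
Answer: 16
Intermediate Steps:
j(x) = -1
((2*j(0) + 5) + S)² = ((2*(-1) + 5) + 1)² = ((-2 + 5) + 1)² = (3 + 1)² = 4² = 16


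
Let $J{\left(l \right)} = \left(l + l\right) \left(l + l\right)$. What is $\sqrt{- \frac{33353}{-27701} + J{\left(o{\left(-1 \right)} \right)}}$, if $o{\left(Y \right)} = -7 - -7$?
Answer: $\frac{\sqrt{923911453}}{27701} \approx 1.0973$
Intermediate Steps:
$o{\left(Y \right)} = 0$ ($o{\left(Y \right)} = -7 + 7 = 0$)
$J{\left(l \right)} = 4 l^{2}$ ($J{\left(l \right)} = 2 l 2 l = 4 l^{2}$)
$\sqrt{- \frac{33353}{-27701} + J{\left(o{\left(-1 \right)} \right)}} = \sqrt{- \frac{33353}{-27701} + 4 \cdot 0^{2}} = \sqrt{\left(-33353\right) \left(- \frac{1}{27701}\right) + 4 \cdot 0} = \sqrt{\frac{33353}{27701} + 0} = \sqrt{\frac{33353}{27701}} = \frac{\sqrt{923911453}}{27701}$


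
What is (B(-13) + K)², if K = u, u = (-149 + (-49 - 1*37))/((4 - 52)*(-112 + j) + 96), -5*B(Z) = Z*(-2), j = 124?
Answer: 5112121/230400 ≈ 22.188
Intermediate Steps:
B(Z) = 2*Z/5 (B(Z) = -Z*(-2)/5 = -(-2)*Z/5 = 2*Z/5)
u = 47/96 (u = (-149 + (-49 - 1*37))/((4 - 52)*(-112 + 124) + 96) = (-149 + (-49 - 37))/(-48*12 + 96) = (-149 - 86)/(-576 + 96) = -235/(-480) = -235*(-1/480) = 47/96 ≈ 0.48958)
K = 47/96 ≈ 0.48958
(B(-13) + K)² = ((⅖)*(-13) + 47/96)² = (-26/5 + 47/96)² = (-2261/480)² = 5112121/230400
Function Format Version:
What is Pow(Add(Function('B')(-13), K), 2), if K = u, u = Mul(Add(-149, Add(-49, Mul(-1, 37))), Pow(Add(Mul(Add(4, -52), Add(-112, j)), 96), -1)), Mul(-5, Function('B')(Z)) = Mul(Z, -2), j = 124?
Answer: Rational(5112121, 230400) ≈ 22.188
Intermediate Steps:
Function('B')(Z) = Mul(Rational(2, 5), Z) (Function('B')(Z) = Mul(Rational(-1, 5), Mul(Z, -2)) = Mul(Rational(-1, 5), Mul(-2, Z)) = Mul(Rational(2, 5), Z))
u = Rational(47, 96) (u = Mul(Add(-149, Add(-49, Mul(-1, 37))), Pow(Add(Mul(Add(4, -52), Add(-112, 124)), 96), -1)) = Mul(Add(-149, Add(-49, -37)), Pow(Add(Mul(-48, 12), 96), -1)) = Mul(Add(-149, -86), Pow(Add(-576, 96), -1)) = Mul(-235, Pow(-480, -1)) = Mul(-235, Rational(-1, 480)) = Rational(47, 96) ≈ 0.48958)
K = Rational(47, 96) ≈ 0.48958
Pow(Add(Function('B')(-13), K), 2) = Pow(Add(Mul(Rational(2, 5), -13), Rational(47, 96)), 2) = Pow(Add(Rational(-26, 5), Rational(47, 96)), 2) = Pow(Rational(-2261, 480), 2) = Rational(5112121, 230400)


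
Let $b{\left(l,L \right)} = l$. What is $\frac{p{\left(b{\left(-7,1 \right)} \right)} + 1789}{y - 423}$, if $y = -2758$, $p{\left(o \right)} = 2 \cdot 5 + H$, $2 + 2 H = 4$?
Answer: $- \frac{1800}{3181} \approx -0.56586$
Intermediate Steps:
$H = 1$ ($H = -1 + \frac{1}{2} \cdot 4 = -1 + 2 = 1$)
$p{\left(o \right)} = 11$ ($p{\left(o \right)} = 2 \cdot 5 + 1 = 10 + 1 = 11$)
$\frac{p{\left(b{\left(-7,1 \right)} \right)} + 1789}{y - 423} = \frac{11 + 1789}{-2758 - 423} = \frac{1800}{-3181} = 1800 \left(- \frac{1}{3181}\right) = - \frac{1800}{3181}$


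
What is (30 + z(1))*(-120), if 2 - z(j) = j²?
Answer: -3720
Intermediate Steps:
z(j) = 2 - j²
(30 + z(1))*(-120) = (30 + (2 - 1*1²))*(-120) = (30 + (2 - 1*1))*(-120) = (30 + (2 - 1))*(-120) = (30 + 1)*(-120) = 31*(-120) = -3720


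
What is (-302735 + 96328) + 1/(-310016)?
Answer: -63989472513/310016 ≈ -2.0641e+5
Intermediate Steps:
(-302735 + 96328) + 1/(-310016) = -206407 - 1/310016 = -63989472513/310016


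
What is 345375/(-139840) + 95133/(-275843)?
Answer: -21714534969/7714777024 ≈ -2.8147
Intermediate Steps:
345375/(-139840) + 95133/(-275843) = 345375*(-1/139840) + 95133*(-1/275843) = -69075/27968 - 95133/275843 = -21714534969/7714777024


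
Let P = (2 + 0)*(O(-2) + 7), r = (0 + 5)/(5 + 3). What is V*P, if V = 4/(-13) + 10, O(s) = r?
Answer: 3843/26 ≈ 147.81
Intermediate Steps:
r = 5/8 ≈ 0.62500
O(s) = 5/8
P = 61/4 (P = (2 + 0)*(5/8 + 7) = 2*(61/8) = 61/4 ≈ 15.250)
V = 126/13 (V = 4*(-1/13) + 10 = -4/13 + 10 = 126/13 ≈ 9.6923)
V*P = (126/13)*(61/4) = 3843/26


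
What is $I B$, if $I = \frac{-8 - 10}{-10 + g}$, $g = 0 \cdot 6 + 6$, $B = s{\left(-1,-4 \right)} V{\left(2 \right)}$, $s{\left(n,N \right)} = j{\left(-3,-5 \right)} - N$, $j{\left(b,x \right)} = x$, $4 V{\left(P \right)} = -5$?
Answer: $\frac{45}{8} \approx 5.625$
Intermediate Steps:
$V{\left(P \right)} = - \frac{5}{4}$ ($V{\left(P \right)} = \frac{1}{4} \left(-5\right) = - \frac{5}{4}$)
$s{\left(n,N \right)} = -5 - N$
$B = \frac{5}{4}$ ($B = \left(-5 - -4\right) \left(- \frac{5}{4}\right) = \left(-5 + 4\right) \left(- \frac{5}{4}\right) = \left(-1\right) \left(- \frac{5}{4}\right) = \frac{5}{4} \approx 1.25$)
$g = 6$ ($g = 0 + 6 = 6$)
$I = \frac{9}{2}$ ($I = \frac{-8 - 10}{-10 + 6} = - \frac{18}{-4} = \left(-18\right) \left(- \frac{1}{4}\right) = \frac{9}{2} \approx 4.5$)
$I B = \frac{9}{2} \cdot \frac{5}{4} = \frac{45}{8}$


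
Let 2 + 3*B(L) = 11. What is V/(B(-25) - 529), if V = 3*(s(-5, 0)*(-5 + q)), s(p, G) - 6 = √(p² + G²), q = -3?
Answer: 132/263 ≈ 0.50190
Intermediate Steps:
B(L) = 3 (B(L) = -⅔ + (⅓)*11 = -⅔ + 11/3 = 3)
s(p, G) = 6 + √(G² + p²) (s(p, G) = 6 + √(p² + G²) = 6 + √(G² + p²))
V = -264 (V = 3*((6 + √(0² + (-5)²))*(-5 - 3)) = 3*((6 + √(0 + 25))*(-8)) = 3*((6 + √25)*(-8)) = 3*((6 + 5)*(-8)) = 3*(11*(-8)) = 3*(-88) = -264)
V/(B(-25) - 529) = -264/(3 - 529) = -264/(-526) = -264*(-1/526) = 132/263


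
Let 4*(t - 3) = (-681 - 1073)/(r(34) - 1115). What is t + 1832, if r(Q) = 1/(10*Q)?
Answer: 695795755/379099 ≈ 1835.4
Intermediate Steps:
r(Q) = 1/(10*Q)
t = 1286387/379099 (t = 3 + ((-681 - 1073)/((1/10)/34 - 1115))/4 = 3 + (-1754/((1/10)*(1/34) - 1115))/4 = 3 + (-1754/(1/340 - 1115))/4 = 3 + (-1754/(-379099/340))/4 = 3 + (-1754*(-340/379099))/4 = 3 + (1/4)*(596360/379099) = 3 + 149090/379099 = 1286387/379099 ≈ 3.3933)
t + 1832 = 1286387/379099 + 1832 = 695795755/379099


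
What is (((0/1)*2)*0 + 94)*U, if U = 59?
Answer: 5546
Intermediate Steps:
(((0/1)*2)*0 + 94)*U = (((0/1)*2)*0 + 94)*59 = (((0*1)*2)*0 + 94)*59 = ((0*2)*0 + 94)*59 = (0*0 + 94)*59 = (0 + 94)*59 = 94*59 = 5546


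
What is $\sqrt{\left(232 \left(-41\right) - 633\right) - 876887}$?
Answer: $2 i \sqrt{221758} \approx 941.82 i$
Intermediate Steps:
$\sqrt{\left(232 \left(-41\right) - 633\right) - 876887} = \sqrt{\left(-9512 - 633\right) - 876887} = \sqrt{-10145 - 876887} = \sqrt{-887032} = 2 i \sqrt{221758}$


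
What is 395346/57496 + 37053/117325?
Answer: 24257184369/3372859100 ≈ 7.1919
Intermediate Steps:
395346/57496 + 37053/117325 = 395346*(1/57496) + 37053*(1/117325) = 197673/28748 + 37053/117325 = 24257184369/3372859100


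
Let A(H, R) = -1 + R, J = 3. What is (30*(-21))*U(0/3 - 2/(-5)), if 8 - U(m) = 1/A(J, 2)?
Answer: -4410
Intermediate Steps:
U(m) = 7 (U(m) = 8 - 1/(-1 + 2) = 8 - 1/1 = 8 - 1*1 = 8 - 1 = 7)
(30*(-21))*U(0/3 - 2/(-5)) = (30*(-21))*7 = -630*7 = -4410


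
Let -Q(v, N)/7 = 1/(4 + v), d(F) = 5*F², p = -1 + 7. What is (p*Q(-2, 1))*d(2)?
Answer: -420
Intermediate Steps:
p = 6
Q(v, N) = -7/(4 + v)
(p*Q(-2, 1))*d(2) = (6*(-7/(4 - 2)))*(5*2²) = (6*(-7/2))*(5*4) = (6*(-7*½))*20 = (6*(-7/2))*20 = -21*20 = -420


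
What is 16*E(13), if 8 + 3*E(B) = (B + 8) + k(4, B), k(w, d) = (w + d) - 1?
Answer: 464/3 ≈ 154.67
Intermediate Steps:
k(w, d) = -1 + d + w (k(w, d) = (d + w) - 1 = -1 + d + w)
E(B) = 1 + 2*B/3 (E(B) = -8/3 + ((B + 8) + (-1 + B + 4))/3 = -8/3 + ((8 + B) + (3 + B))/3 = -8/3 + (11 + 2*B)/3 = -8/3 + (11/3 + 2*B/3) = 1 + 2*B/3)
16*E(13) = 16*(1 + (⅔)*13) = 16*(1 + 26/3) = 16*(29/3) = 464/3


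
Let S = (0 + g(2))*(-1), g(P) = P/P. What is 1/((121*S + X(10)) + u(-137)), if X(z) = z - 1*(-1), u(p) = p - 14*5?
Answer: -1/317 ≈ -0.0031546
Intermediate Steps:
u(p) = -70 + p (u(p) = p - 70 = -70 + p)
X(z) = 1 + z (X(z) = z + 1 = 1 + z)
g(P) = 1
S = -1 (S = (0 + 1)*(-1) = 1*(-1) = -1)
1/((121*S + X(10)) + u(-137)) = 1/((121*(-1) + (1 + 10)) + (-70 - 137)) = 1/((-121 + 11) - 207) = 1/(-110 - 207) = 1/(-317) = -1/317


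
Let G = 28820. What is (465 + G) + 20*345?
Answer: 36185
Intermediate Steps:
(465 + G) + 20*345 = (465 + 28820) + 20*345 = 29285 + 6900 = 36185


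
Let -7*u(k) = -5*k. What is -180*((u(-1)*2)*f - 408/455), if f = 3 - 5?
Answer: -32112/91 ≈ -352.88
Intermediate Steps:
f = -2
u(k) = 5*k/7 (u(k) = -(-5)*k/7 = 5*k/7)
-180*((u(-1)*2)*f - 408/455) = -180*((((5/7)*(-1))*2)*(-2) - 408/455) = -180*(-5/7*2*(-2) - 408*1/455) = -180*(-10/7*(-2) - 408/455) = -180*(20/7 - 408/455) = -180*892/455 = -32112/91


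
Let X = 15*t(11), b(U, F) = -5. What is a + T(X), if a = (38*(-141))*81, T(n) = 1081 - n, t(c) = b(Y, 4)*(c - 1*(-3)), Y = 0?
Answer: -431867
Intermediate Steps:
t(c) = -15 - 5*c (t(c) = -5*(c - 1*(-3)) = -5*(c + 3) = -5*(3 + c) = -15 - 5*c)
X = -1050 (X = 15*(-15 - 5*11) = 15*(-15 - 55) = 15*(-70) = -1050)
a = -433998 (a = -5358*81 = -433998)
a + T(X) = -433998 + (1081 - 1*(-1050)) = -433998 + (1081 + 1050) = -433998 + 2131 = -431867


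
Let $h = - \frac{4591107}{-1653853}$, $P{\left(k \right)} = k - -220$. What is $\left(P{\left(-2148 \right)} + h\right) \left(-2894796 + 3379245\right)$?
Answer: $- \frac{1542503771695173}{1653853} \approx -9.3267 \cdot 10^{8}$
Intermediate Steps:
$P{\left(k \right)} = 220 + k$ ($P{\left(k \right)} = k + 220 = 220 + k$)
$h = \frac{4591107}{1653853}$ ($h = \left(-4591107\right) \left(- \frac{1}{1653853}\right) = \frac{4591107}{1653853} \approx 2.776$)
$\left(P{\left(-2148 \right)} + h\right) \left(-2894796 + 3379245\right) = \left(\left(220 - 2148\right) + \frac{4591107}{1653853}\right) \left(-2894796 + 3379245\right) = \left(-1928 + \frac{4591107}{1653853}\right) 484449 = \left(- \frac{3184037477}{1653853}\right) 484449 = - \frac{1542503771695173}{1653853}$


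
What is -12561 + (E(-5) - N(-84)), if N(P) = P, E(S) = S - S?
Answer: -12477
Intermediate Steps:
E(S) = 0
-12561 + (E(-5) - N(-84)) = -12561 + (0 - 1*(-84)) = -12561 + (0 + 84) = -12561 + 84 = -12477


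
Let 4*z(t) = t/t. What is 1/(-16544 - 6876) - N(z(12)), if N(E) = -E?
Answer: 2927/11710 ≈ 0.24996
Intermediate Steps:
z(t) = ¼ (z(t) = (t/t)/4 = (¼)*1 = ¼)
1/(-16544 - 6876) - N(z(12)) = 1/(-16544 - 6876) - (-1)/4 = 1/(-23420) - 1*(-¼) = -1/23420 + ¼ = 2927/11710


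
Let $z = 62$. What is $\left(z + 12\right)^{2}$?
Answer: $5476$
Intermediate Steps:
$\left(z + 12\right)^{2} = \left(62 + 12\right)^{2} = 74^{2} = 5476$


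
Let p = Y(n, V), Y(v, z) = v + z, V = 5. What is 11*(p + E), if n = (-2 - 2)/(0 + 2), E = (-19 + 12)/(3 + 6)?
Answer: 220/9 ≈ 24.444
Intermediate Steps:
E = -7/9 ≈ -0.77778
n = -2 (n = -4/2 = -4*½ = -2)
p = 3 (p = -2 + 5 = 3)
11*(p + E) = 11*(3 - 7/9) = 11*(20/9) = 220/9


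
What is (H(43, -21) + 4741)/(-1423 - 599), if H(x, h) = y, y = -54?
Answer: -4687/2022 ≈ -2.3180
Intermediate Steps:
H(x, h) = -54
(H(43, -21) + 4741)/(-1423 - 599) = (-54 + 4741)/(-1423 - 599) = 4687/(-2022) = 4687*(-1/2022) = -4687/2022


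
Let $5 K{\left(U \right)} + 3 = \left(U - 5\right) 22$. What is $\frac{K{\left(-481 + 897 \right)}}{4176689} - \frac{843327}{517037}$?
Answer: $- \frac{17606899524072}{10797513752465} \approx -1.6306$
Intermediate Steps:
$K{\left(U \right)} = - \frac{113}{5} + \frac{22 U}{5}$ ($K{\left(U \right)} = - \frac{3}{5} + \frac{\left(U - 5\right) 22}{5} = - \frac{3}{5} + \frac{\left(-5 + U\right) 22}{5} = - \frac{3}{5} + \frac{-110 + 22 U}{5} = - \frac{3}{5} + \left(-22 + \frac{22 U}{5}\right) = - \frac{113}{5} + \frac{22 U}{5}$)
$\frac{K{\left(-481 + 897 \right)}}{4176689} - \frac{843327}{517037} = \frac{- \frac{113}{5} + \frac{22 \left(-481 + 897\right)}{5}}{4176689} - \frac{843327}{517037} = \left(- \frac{113}{5} + \frac{22}{5} \cdot 416\right) \frac{1}{4176689} - \frac{843327}{517037} = \left(- \frac{113}{5} + \frac{9152}{5}\right) \frac{1}{4176689} - \frac{843327}{517037} = \frac{9039}{5} \cdot \frac{1}{4176689} - \frac{843327}{517037} = \frac{9039}{20883445} - \frac{843327}{517037} = - \frac{17606899524072}{10797513752465}$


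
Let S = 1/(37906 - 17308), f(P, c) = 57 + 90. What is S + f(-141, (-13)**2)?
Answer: 3027907/20598 ≈ 147.00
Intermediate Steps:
f(P, c) = 147
S = 1/20598 ≈ 4.8548e-5
S + f(-141, (-13)**2) = 1/20598 + 147 = 3027907/20598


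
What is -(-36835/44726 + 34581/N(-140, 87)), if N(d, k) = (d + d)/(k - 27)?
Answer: 1160131277/156541 ≈ 7411.0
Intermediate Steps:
N(d, k) = 2*d/(-27 + k) (N(d, k) = (2*d)/(-27 + k) = 2*d/(-27 + k))
-(-36835/44726 + 34581/N(-140, 87)) = -(-36835/44726 + 34581/((2*(-140)/(-27 + 87)))) = -(-36835*1/44726 + 34581/((2*(-140)/60))) = -(-36835/44726 + 34581/((2*(-140)*(1/60)))) = -(-36835/44726 + 34581/(-14/3)) = -(-36835/44726 + 34581*(-3/14)) = -(-36835/44726 - 103743/14) = -1*(-1160131277/156541) = 1160131277/156541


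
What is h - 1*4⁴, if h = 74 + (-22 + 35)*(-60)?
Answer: -962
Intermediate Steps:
h = -706 (h = 74 + 13*(-60) = 74 - 780 = -706)
h - 1*4⁴ = -706 - 1*4⁴ = -706 - 1*256 = -706 - 256 = -962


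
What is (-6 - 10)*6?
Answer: -96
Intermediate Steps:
(-6 - 10)*6 = -16*6 = -96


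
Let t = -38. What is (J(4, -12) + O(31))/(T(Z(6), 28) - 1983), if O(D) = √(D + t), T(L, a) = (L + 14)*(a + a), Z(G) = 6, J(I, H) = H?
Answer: 12/863 - I*√7/863 ≈ 0.013905 - 0.0030658*I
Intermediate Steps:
T(L, a) = 2*a*(14 + L) (T(L, a) = (14 + L)*(2*a) = 2*a*(14 + L))
O(D) = √(-38 + D) (O(D) = √(D - 38) = √(-38 + D))
(J(4, -12) + O(31))/(T(Z(6), 28) - 1983) = (-12 + √(-38 + 31))/(2*28*(14 + 6) - 1983) = (-12 + √(-7))/(2*28*20 - 1983) = (-12 + I*√7)/(1120 - 1983) = (-12 + I*√7)/(-863) = (-12 + I*√7)*(-1/863) = 12/863 - I*√7/863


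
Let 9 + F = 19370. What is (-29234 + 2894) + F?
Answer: -6979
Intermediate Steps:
F = 19361 (F = -9 + 19370 = 19361)
(-29234 + 2894) + F = (-29234 + 2894) + 19361 = -26340 + 19361 = -6979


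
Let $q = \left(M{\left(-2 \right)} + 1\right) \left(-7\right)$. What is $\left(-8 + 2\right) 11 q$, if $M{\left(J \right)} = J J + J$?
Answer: $1386$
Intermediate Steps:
$M{\left(J \right)} = J + J^{2}$ ($M{\left(J \right)} = J^{2} + J = J + J^{2}$)
$q = -21$ ($q = \left(- 2 \left(1 - 2\right) + 1\right) \left(-7\right) = \left(\left(-2\right) \left(-1\right) + 1\right) \left(-7\right) = \left(2 + 1\right) \left(-7\right) = 3 \left(-7\right) = -21$)
$\left(-8 + 2\right) 11 q = \left(-8 + 2\right) 11 \left(-21\right) = \left(-6\right) 11 \left(-21\right) = \left(-66\right) \left(-21\right) = 1386$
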